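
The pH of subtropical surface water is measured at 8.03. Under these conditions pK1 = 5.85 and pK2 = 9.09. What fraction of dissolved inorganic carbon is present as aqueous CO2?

α₀ = 0.00604

α₀ = 1 / (1 + K1/[H⁺] + K1K2/[H⁺]²) = 1 / (1 + 10^+2.18 + 10^+1.12)
   = 1 / (1 + 151.36 + 13.183) = 1/165.54 = 0.006041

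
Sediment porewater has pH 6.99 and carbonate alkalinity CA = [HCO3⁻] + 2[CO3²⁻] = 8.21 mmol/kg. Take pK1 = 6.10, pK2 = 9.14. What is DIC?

DIC = 9.20 mmol/kg

CA = [HCO3⁻] + 2[CO3²⁻] = (α₁ + 2α₂)·DIC
At pH 6.99: [H⁺]/K1 = 10^-0.89 = 0.12882, K2/[H⁺] = 10^-2.15 = 0.0070795
α₁ = 1/(1 + 0.12882 + 0.0070795) = 1/1.1359 = 0.8804; α₂ = α₁·K2/[H⁺] = 0.006232
α₁ + 2α₂ = 0.8928
DIC = CA / (α₁ + 2α₂) = 8.21 / 0.8928 = 9.20 mmol/kg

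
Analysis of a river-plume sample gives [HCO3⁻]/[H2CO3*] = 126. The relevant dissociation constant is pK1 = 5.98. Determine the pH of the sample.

From K1 = [H⁺][HCO3⁻]/[H2CO3*]:  pH = pK1 + log₁₀([HCO3⁻]/[H2CO3*])
log₁₀(126) = +2.100
pH = 5.98 + (+2.100) = 8.08

pH = 8.08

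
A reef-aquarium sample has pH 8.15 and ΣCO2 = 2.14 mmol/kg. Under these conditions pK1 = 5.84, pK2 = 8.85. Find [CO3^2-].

α₂ = 1 / (1 + [H⁺]/K2 + [H⁺]²/(K1K2)) = 1 / (1 + 10^+0.70 + 10^-1.61)
   = 1 / (1 + 5.0119 + 0.024547) = 1/6.0364 = 0.1657
[CO3²⁻] = α₂ × DIC = 0.1657 × 2.14 = 0.355 mmol/kg

[CO3²⁻] = 0.355 mmol/kg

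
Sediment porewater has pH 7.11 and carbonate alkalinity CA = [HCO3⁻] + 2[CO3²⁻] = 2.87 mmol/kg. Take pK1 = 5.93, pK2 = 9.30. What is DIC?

CA = [HCO3⁻] + 2[CO3²⁻] = (α₁ + 2α₂)·DIC
At pH 7.11: [H⁺]/K1 = 10^-1.18 = 0.066069, K2/[H⁺] = 10^-2.19 = 0.0064565
α₁ = 1/(1 + 0.066069 + 0.0064565) = 1/1.0725 = 0.9324; α₂ = α₁·K2/[H⁺] = 0.006020
α₁ + 2α₂ = 0.9444
DIC = CA / (α₁ + 2α₂) = 2.87 / 0.9444 = 3.04 mmol/kg

DIC = 3.04 mmol/kg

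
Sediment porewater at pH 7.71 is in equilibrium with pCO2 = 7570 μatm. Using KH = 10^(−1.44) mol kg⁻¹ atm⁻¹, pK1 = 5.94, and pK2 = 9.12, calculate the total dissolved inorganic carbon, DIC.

[CO2*] = KH · pCO2 = 10^(−1.44) × 7570×10^-6 = 2.749×10^-4 mol/kg
α₀ = 1/(1 + K1/[H⁺] + K1K2/[H⁺]²) = 1/(1 + 10^+1.77 + 10^+0.36) = 0.01608
DIC = [CO2*]/α₀ = 2.749×10^-4 / 0.01608 = 17.1 mmol/kg

DIC = 17.1 mmol/kg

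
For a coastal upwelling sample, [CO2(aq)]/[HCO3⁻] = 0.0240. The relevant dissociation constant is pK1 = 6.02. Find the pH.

pH = 7.64

From K1 = [H⁺][HCO3⁻]/[CO2(aq)]:  pH = pK1 − log₁₀([CO2(aq)]/[HCO3⁻])
log₁₀(0.0240) = -1.620
pH = 6.02 − (-1.620) = 7.64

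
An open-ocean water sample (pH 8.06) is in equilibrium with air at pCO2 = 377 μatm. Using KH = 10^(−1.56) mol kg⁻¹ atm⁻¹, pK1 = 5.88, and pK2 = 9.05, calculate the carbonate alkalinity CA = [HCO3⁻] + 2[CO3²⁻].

[CO2*] = KH · pCO2 = 10^(−1.56) × 377×10^-6 = 1.038×10^-5 mol/kg
α₀ = 1/(1 + K1/[H⁺] + K1K2/[H⁺]²) = 1/(1 + 10^+2.18 + 10^+1.19) = 0.005958
DIC = [CO2*]/α₀ = 1.038×10^-5 / 0.005958 = 1.743 mmol/kg
CA = (α₁ + 2α₂)·DIC = (0.9018 + 2×0.09228) × 1.743 = 1.89 mmol/kg

CA = 1.89 mmol/kg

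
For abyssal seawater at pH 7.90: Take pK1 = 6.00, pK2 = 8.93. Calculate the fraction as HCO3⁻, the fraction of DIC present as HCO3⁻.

α₁ = 1 / (1 + [H⁺]/K1 + K2/[H⁺]) = 1 / (1 + 10^-1.90 + 10^-1.03)
   = 1 / (1 + 0.012589 + 0.093325) = 1/1.1059 = 0.9042

α₁ = 0.904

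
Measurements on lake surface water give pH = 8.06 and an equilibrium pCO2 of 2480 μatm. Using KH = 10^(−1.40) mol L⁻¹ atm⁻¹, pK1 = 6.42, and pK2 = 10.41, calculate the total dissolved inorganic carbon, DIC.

DIC = 4.43 mmol/L

[CO2*] = KH · pCO2 = 10^(−1.40) × 2480×10^-6 = 9.873×10^-5 mol/L
α₀ = 1/(1 + K1/[H⁺] + K1K2/[H⁺]²) = 1/(1 + 10^+1.64 + 10^-0.71) = 0.02230
DIC = [CO2*]/α₀ = 9.873×10^-5 / 0.02230 = 4.43 mmol/L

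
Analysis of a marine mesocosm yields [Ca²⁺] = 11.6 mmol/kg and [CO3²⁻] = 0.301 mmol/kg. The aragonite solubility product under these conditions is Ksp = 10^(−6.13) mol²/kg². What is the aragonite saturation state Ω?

Ω = 4.71

Ksp = 10^(−6.13) = 7.413×10^-7
Ω = [Ca²⁺][CO3²⁻]/Ksp = (11.6×10^-3)(0.301×10^-3) / 7.413×10^-7 = 4.71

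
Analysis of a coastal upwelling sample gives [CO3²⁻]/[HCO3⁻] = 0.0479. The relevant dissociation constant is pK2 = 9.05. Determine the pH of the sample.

From K2 = [H⁺][CO3²⁻]/[HCO3⁻]:  pH = pK2 + log₁₀([CO3²⁻]/[HCO3⁻])
log₁₀(0.0479) = -1.320
pH = 9.05 + (-1.320) = 7.73

pH = 7.73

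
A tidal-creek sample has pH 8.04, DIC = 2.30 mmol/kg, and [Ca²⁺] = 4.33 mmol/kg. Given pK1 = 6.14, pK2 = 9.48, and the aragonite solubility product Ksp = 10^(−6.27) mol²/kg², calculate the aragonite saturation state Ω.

Ω = 0.642

α₂ = 1 / (1 + [H⁺]/K2 + [H⁺]²/(K1K2)) = 1 / (1 + 10^+1.44 + 10^-0.46)
   = 1 / (1 + 27.542 + 0.34674) = 1/28.889 = 0.03462
[CO3²⁻] = α₂ × DIC = 0.03462 × 2.30 = 0.07962 mmol/kg
Ksp = 10^(−6.27) = 5.370×10^-7
Ω = [Ca²⁺][CO3²⁻]/Ksp = (4.33×10^-3)(7.962×10^-5) / 5.370×10^-7 = 0.642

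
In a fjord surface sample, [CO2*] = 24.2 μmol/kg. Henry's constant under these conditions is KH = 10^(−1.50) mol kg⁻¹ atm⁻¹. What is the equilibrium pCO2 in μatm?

KH = 10^(−1.50) = 3.162×10^-2 mol kg⁻¹ atm⁻¹
pCO2 = [CO2*]/KH = 24.2×10^-6 / 3.162×10^-2 = 7.65×10^-4 atm = 765 μatm

pCO2 = 765 μatm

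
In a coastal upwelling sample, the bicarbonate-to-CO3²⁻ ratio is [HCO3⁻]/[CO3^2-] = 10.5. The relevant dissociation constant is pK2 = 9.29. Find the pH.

From K2 = [H⁺][CO3^2-]/[HCO3⁻]:  pH = pK2 − log₁₀([HCO3⁻]/[CO3^2-])
log₁₀(10.5) = +1.021
pH = 9.29 − (+1.021) = 8.27

pH = 8.27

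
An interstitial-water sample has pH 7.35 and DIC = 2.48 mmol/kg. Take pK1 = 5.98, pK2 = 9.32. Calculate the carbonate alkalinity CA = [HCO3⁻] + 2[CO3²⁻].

CA = 2.40 mmol/kg

CA = [HCO3⁻] + 2[CO3²⁻] = (α₁ + 2α₂)·DIC
At pH 7.35: [H⁺]/K1 = 10^-1.37 = 0.042658, K2/[H⁺] = 10^-1.97 = 0.010715
α₁ = 1/(1 + 0.042658 + 0.010715) = 1/1.0534 = 0.9493; α₂ = α₁·K2/[H⁺] = 0.01017
α₁ + 2α₂ = 0.9697
CA = 0.9697 × 2.48 = 2.40 mmol/kg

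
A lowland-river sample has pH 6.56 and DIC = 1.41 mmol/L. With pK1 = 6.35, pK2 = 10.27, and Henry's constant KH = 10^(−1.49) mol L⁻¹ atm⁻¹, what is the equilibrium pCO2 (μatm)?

pCO2 = 1.66×10^4 μatm

α₀ = 1 / (1 + K1/[H⁺] + K1K2/[H⁺]²) = 1 / (1 + 10^+0.21 + 10^-3.50)
   = 1 / (1 + 1.6218 + 0.00031623) = 1/2.6221 = 0.3814
[CO2*] = α₀ × DIC = 0.3814 × 1.41 = 0.5377 mmol/L
pCO2 = [CO2*]/KH = 5.377×10^-4 / 3.236×10^-2 = 1.66×10^4 μatm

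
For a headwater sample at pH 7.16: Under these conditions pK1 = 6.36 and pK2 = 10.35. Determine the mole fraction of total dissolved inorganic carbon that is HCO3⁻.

α₁ = 0.863

α₁ = 1 / (1 + [H⁺]/K1 + K2/[H⁺]) = 1 / (1 + 10^-0.80 + 10^-3.19)
   = 1 / (1 + 0.15849 + 0.00064565) = 1/1.1591 = 0.8627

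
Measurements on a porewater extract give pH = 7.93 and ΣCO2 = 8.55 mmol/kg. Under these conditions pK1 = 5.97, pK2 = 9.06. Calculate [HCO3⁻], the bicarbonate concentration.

α₁ = 1 / (1 + [H⁺]/K1 + K2/[H⁺]) = 1 / (1 + 10^-1.96 + 10^-1.13)
   = 1 / (1 + 0.010965 + 0.074131) = 1/1.0851 = 0.9216
[HCO3⁻] = α₁ × DIC = 0.9216 × 8.55 = 7.88 mmol/kg

[HCO3⁻] = 7.88 mmol/kg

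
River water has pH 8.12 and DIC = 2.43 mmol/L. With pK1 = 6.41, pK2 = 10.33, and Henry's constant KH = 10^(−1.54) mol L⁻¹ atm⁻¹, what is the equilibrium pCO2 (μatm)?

pCO2 = 1600 μatm

α₀ = 1 / (1 + K1/[H⁺] + K1K2/[H⁺]²) = 1 / (1 + 10^+1.71 + 10^-0.50)
   = 1 / (1 + 51.286 + 0.31623) = 1/52.602 = 0.01901
[CO2*] = α₀ × DIC = 0.01901 × 2.43 = 0.04620 mmol/L
pCO2 = [CO2*]/KH = 4.620×10^-5 / 2.884×10^-2 = 1600 μatm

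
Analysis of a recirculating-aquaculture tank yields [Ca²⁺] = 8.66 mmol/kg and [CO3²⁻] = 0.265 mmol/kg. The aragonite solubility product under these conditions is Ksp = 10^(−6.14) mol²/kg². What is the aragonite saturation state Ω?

Ksp = 10^(−6.14) = 7.244×10^-7
Ω = [Ca²⁺][CO3²⁻]/Ksp = (8.66×10^-3)(0.265×10^-3) / 7.244×10^-7 = 3.17

Ω = 3.17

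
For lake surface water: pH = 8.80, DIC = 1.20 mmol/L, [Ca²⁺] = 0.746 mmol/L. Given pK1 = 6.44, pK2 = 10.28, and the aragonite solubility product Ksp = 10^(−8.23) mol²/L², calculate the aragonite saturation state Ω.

Ω = 4.85

α₂ = 1 / (1 + [H⁺]/K2 + [H⁺]²/(K1K2)) = 1 / (1 + 10^+1.48 + 10^-0.88)
   = 1 / (1 + 30.200 + 0.13183) = 1/31.331 = 0.03192
[CO3²⁻] = α₂ × DIC = 0.03192 × 1.20 = 0.03830 mmol/L
Ksp = 10^(−8.23) = 5.888×10^-9
Ω = [Ca²⁺][CO3²⁻]/Ksp = (0.746×10^-3)(3.830×10^-5) / 5.888×10^-9 = 4.85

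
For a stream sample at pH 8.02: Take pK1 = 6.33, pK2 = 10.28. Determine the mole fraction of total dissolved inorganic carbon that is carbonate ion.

α₂ = 1 / (1 + [H⁺]/K2 + [H⁺]²/(K1K2)) = 1 / (1 + 10^+2.26 + 10^+0.57)
   = 1 / (1 + 181.97 + 3.7154) = 1/186.69 = 0.005357

α₂ = 0.00536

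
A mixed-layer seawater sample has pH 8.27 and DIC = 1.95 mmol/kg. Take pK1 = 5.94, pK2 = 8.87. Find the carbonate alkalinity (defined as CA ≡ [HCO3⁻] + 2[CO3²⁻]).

CA = [HCO3⁻] + 2[CO3²⁻] = (α₁ + 2α₂)·DIC
At pH 8.27: [H⁺]/K1 = 10^-2.33 = 0.0046774, K2/[H⁺] = 10^-0.60 = 0.25119
α₁ = 1/(1 + 0.0046774 + 0.25119) = 1/1.2559 = 0.7963; α₂ = α₁·K2/[H⁺] = 0.2000
α₁ + 2α₂ = 1.1963
CA = 1.1963 × 1.95 = 2.33 mmol/kg

CA = 2.33 mmol/kg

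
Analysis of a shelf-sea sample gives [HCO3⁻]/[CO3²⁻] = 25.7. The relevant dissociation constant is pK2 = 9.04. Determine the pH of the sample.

From K2 = [H⁺][CO3²⁻]/[HCO3⁻]:  pH = pK2 − log₁₀([HCO3⁻]/[CO3²⁻])
log₁₀(25.7) = +1.410
pH = 9.04 − (+1.410) = 7.63

pH = 7.63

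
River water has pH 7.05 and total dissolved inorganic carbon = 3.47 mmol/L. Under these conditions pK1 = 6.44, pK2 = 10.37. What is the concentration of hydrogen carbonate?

α₁ = 1 / (1 + [H⁺]/K1 + K2/[H⁺]) = 1 / (1 + 10^-0.61 + 10^-3.32)
   = 1 / (1 + 0.24547 + 0.00047863) = 1/1.2459 = 0.8026
[HCO3⁻] = α₁ × DIC = 0.8026 × 3.47 = 2.79 mmol/L

[HCO3⁻] = 2.79 mmol/L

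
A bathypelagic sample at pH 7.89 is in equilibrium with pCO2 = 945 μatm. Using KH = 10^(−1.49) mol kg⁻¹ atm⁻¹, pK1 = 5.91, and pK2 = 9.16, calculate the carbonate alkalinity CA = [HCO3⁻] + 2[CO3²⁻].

CA = 3.23 mmol/kg

[CO2*] = KH · pCO2 = 10^(−1.49) × 945×10^-6 = 3.058×10^-5 mol/kg
α₀ = 1/(1 + K1/[H⁺] + K1K2/[H⁺]²) = 1/(1 + 10^+1.98 + 10^+0.71) = 0.009840
DIC = [CO2*]/α₀ = 3.058×10^-5 / 0.009840 = 3.108 mmol/kg
CA = (α₁ + 2α₂)·DIC = (0.9397 + 2×0.05046) × 3.108 = 3.23 mmol/kg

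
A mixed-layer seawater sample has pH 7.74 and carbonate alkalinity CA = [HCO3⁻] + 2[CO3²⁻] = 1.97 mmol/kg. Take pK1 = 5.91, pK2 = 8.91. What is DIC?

DIC = 1.88 mmol/kg

CA = [HCO3⁻] + 2[CO3²⁻] = (α₁ + 2α₂)·DIC
At pH 7.74: [H⁺]/K1 = 10^-1.83 = 0.014791, K2/[H⁺] = 10^-1.17 = 0.067608
α₁ = 1/(1 + 0.014791 + 0.067608) = 1/1.0824 = 0.9239; α₂ = α₁·K2/[H⁺] = 0.06246
α₁ + 2α₂ = 1.0488
DIC = CA / (α₁ + 2α₂) = 1.97 / 1.0488 = 1.88 mmol/kg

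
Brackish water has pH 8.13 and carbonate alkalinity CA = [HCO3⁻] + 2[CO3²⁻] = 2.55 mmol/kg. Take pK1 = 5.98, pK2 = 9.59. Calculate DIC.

CA = [HCO3⁻] + 2[CO3²⁻] = (α₁ + 2α₂)·DIC
At pH 8.13: [H⁺]/K1 = 10^-2.15 = 0.0070795, K2/[H⁺] = 10^-1.46 = 0.034674
α₁ = 1/(1 + 0.0070795 + 0.034674) = 1/1.0418 = 0.9599; α₂ = α₁·K2/[H⁺] = 0.03328
α₁ + 2α₂ = 1.0265
DIC = CA / (α₁ + 2α₂) = 2.55 / 1.0265 = 2.48 mmol/kg

DIC = 2.48 mmol/kg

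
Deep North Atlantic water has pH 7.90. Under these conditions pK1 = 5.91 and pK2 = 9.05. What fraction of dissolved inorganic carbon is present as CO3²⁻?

α₂ = 0.0655

α₂ = 1 / (1 + [H⁺]/K2 + [H⁺]²/(K1K2)) = 1 / (1 + 10^+1.15 + 10^-0.84)
   = 1 / (1 + 14.125 + 0.14454) = 1/15.270 = 0.06549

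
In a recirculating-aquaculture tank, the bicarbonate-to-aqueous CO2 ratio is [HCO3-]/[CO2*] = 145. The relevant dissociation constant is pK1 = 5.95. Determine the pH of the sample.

pH = 8.11

From K1 = [H⁺][HCO3-]/[CO2*]:  pH = pK1 + log₁₀([HCO3-]/[CO2*])
log₁₀(145) = +2.161
pH = 5.95 + (+2.161) = 8.11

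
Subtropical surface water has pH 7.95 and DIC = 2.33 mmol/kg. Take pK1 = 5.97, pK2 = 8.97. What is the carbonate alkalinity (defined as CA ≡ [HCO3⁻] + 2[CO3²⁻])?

CA = [HCO3⁻] + 2[CO3²⁻] = (α₁ + 2α₂)·DIC
At pH 7.95: [H⁺]/K1 = 10^-1.98 = 0.010471, K2/[H⁺] = 10^-1.02 = 0.095499
α₁ = 1/(1 + 0.010471 + 0.095499) = 1/1.1060 = 0.9042; α₂ = α₁·K2/[H⁺] = 0.08635
α₁ + 2α₂ = 1.0769
CA = 1.0769 × 2.33 = 2.51 mmol/kg

CA = 2.51 mmol/kg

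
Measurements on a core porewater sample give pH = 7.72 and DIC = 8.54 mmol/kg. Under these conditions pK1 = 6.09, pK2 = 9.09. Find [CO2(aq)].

[CO2*] = 0.188 mmol/kg

α₀ = 1 / (1 + K1/[H⁺] + K1K2/[H⁺]²) = 1 / (1 + 10^+1.63 + 10^+0.26)
   = 1 / (1 + 42.658 + 1.8197) = 1/45.478 = 0.02199
[CO2*] = α₀ × DIC = 0.02199 × 8.54 = 0.188 mmol/kg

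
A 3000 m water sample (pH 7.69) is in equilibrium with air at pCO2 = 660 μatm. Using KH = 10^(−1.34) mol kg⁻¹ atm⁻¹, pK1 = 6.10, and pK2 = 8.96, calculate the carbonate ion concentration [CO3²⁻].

[CO2*] = KH · pCO2 = 10^(−1.34) × 660×10^-6 = 3.017×10^-5 mol/kg
α₀ = 1/(1 + K1/[H⁺] + K1K2/[H⁺]²) = 1/(1 + 10^+1.59 + 10^+0.32) = 0.02381
DIC = [CO2*]/α₀ = 3.017×10^-5 / 0.02381 = 1.267 mmol/kg
[CO3²⁻] = α₂·DIC; α₂ = 0.04975, so [CO3²⁻] = 0.04975 × 1.267 = 0.0630 mmol/kg

[CO3²⁻] = 0.0630 mmol/kg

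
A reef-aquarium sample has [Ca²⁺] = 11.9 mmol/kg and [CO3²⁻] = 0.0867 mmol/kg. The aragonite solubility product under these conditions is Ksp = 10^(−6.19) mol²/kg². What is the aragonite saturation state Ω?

Ksp = 10^(−6.19) = 6.457×10^-7
Ω = [Ca²⁺][CO3²⁻]/Ksp = (11.9×10^-3)(0.0867×10^-3) / 6.457×10^-7 = 1.60

Ω = 1.60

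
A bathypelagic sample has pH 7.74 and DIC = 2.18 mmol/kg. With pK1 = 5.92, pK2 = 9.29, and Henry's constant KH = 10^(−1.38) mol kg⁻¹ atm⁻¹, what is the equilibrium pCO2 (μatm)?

α₀ = 1 / (1 + K1/[H⁺] + K1K2/[H⁺]²) = 1 / (1 + 10^+1.82 + 10^+0.27)
   = 1 / (1 + 66.069 + 1.8621) = 1/68.931 = 0.01451
[CO2*] = α₀ × DIC = 0.01451 × 2.18 = 0.03163 mmol/kg
pCO2 = [CO2*]/KH = 3.163×10^-5 / 4.169×10^-2 = 759 μatm

pCO2 = 759 μatm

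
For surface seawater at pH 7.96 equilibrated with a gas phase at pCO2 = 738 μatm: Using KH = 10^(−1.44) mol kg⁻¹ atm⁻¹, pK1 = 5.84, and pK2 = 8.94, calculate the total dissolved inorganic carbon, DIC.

DIC = 3.93 mmol/kg

[CO2*] = KH · pCO2 = 10^(−1.44) × 738×10^-6 = 2.680×10^-5 mol/kg
α₀ = 1/(1 + K1/[H⁺] + K1K2/[H⁺]²) = 1/(1 + 10^+2.12 + 10^+1.14) = 0.006820
DIC = [CO2*]/α₀ = 2.680×10^-5 / 0.006820 = 3.93 mmol/kg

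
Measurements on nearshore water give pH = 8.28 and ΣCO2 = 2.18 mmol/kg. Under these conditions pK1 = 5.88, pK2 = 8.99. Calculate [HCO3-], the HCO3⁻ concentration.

[HCO3⁻] = 1.82 mmol/kg

α₁ = 1 / (1 + [H⁺]/K1 + K2/[H⁺]) = 1 / (1 + 10^-2.40 + 10^-0.71)
   = 1 / (1 + 0.0039811 + 0.19498) = 1/1.1990 = 0.8341
[HCO3⁻] = α₁ × DIC = 0.8341 × 2.18 = 1.82 mmol/kg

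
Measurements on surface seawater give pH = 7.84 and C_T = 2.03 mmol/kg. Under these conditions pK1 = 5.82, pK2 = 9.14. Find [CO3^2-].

α₂ = 1 / (1 + [H⁺]/K2 + [H⁺]²/(K1K2)) = 1 / (1 + 10^+1.30 + 10^-0.72)
   = 1 / (1 + 19.953 + 0.19055) = 1/21.143 = 0.04730
[CO3²⁻] = α₂ × DIC = 0.04730 × 2.03 = 0.0960 mmol/kg

[CO3²⁻] = 0.0960 mmol/kg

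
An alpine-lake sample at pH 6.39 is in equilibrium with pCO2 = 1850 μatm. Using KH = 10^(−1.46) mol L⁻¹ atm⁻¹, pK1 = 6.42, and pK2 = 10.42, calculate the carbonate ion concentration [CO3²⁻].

[CO2*] = KH · pCO2 = 10^(−1.46) × 1850×10^-6 = 6.415×10^-5 mol/L
α₀ = 1/(1 + K1/[H⁺] + K1K2/[H⁺]²) = 1/(1 + 10^-0.03 + 10^-4.06) = 0.5172
DIC = [CO2*]/α₀ = 6.415×10^-5 / 0.5172 = 0.1240 mmol/L
[CO3²⁻] = α₂·DIC; α₂ = 4.505×10^-5, so [CO3²⁻] = 4.505×10^-5 × 0.1240 = 5.59×10^-6 mmol/L = 0.00559 μmol/L

[CO3²⁻] = 0.00559 μmol/L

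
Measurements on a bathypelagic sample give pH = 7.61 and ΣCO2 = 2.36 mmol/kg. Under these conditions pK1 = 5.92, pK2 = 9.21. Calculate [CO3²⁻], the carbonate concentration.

[CO3²⁻] = 0.0567 mmol/kg

α₂ = 1 / (1 + [H⁺]/K2 + [H⁺]²/(K1K2)) = 1 / (1 + 10^+1.60 + 10^-0.09)
   = 1 / (1 + 39.811 + 0.81283) = 1/41.624 = 0.02402
[CO3²⁻] = α₂ × DIC = 0.02402 × 2.36 = 0.0567 mmol/kg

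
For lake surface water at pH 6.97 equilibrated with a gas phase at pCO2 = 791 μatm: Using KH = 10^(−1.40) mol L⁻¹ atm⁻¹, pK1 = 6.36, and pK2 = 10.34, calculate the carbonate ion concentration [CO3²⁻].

[CO3²⁻] = 0.0547 μmol/L

[CO2*] = KH · pCO2 = 10^(−1.40) × 791×10^-6 = 3.149×10^-5 mol/L
α₀ = 1/(1 + K1/[H⁺] + K1K2/[H⁺]²) = 1/(1 + 10^+0.61 + 10^-2.76) = 0.1970
DIC = [CO2*]/α₀ = 3.149×10^-5 / 0.1970 = 0.1598 mmol/L
[CO3²⁻] = α₂·DIC; α₂ = 0.0003424, so [CO3²⁻] = 0.0003424 × 0.1598 = 5.47×10^-5 mmol/L = 0.0547 μmol/L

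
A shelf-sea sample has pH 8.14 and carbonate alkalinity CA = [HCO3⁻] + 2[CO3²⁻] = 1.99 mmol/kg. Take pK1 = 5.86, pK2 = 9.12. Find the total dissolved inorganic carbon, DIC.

CA = [HCO3⁻] + 2[CO3²⁻] = (α₁ + 2α₂)·DIC
At pH 8.14: [H⁺]/K1 = 10^-2.28 = 0.0052481, K2/[H⁺] = 10^-0.98 = 0.10471
α₁ = 1/(1 + 0.0052481 + 0.10471) = 1/1.1100 = 0.9009; α₂ = α₁·K2/[H⁺] = 0.09434
α₁ + 2α₂ = 1.0896
DIC = CA / (α₁ + 2α₂) = 1.99 / 1.0896 = 1.83 mmol/kg

DIC = 1.83 mmol/kg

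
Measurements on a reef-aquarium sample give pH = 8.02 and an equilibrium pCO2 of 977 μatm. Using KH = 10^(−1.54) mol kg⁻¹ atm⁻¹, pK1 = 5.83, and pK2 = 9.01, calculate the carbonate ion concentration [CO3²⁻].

[CO2*] = KH · pCO2 = 10^(−1.54) × 977×10^-6 = 2.818×10^-5 mol/kg
α₀ = 1/(1 + K1/[H⁺] + K1K2/[H⁺]²) = 1/(1 + 10^+2.19 + 10^+1.20) = 0.005823
DIC = [CO2*]/α₀ = 2.818×10^-5 / 0.005823 = 4.839 mmol/kg
[CO3²⁻] = α₂·DIC; α₂ = 0.09229, so [CO3²⁻] = 0.09229 × 4.839 = 0.447 mmol/kg

[CO3²⁻] = 0.447 mmol/kg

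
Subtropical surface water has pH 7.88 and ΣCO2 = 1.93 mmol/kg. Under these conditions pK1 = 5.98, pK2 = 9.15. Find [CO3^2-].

[CO3²⁻] = 0.0972 mmol/kg

α₂ = 1 / (1 + [H⁺]/K2 + [H⁺]²/(K1K2)) = 1 / (1 + 10^+1.27 + 10^-0.63)
   = 1 / (1 + 18.621 + 0.23442) = 1/19.855 = 0.05036
[CO3²⁻] = α₂ × DIC = 0.05036 × 1.93 = 0.0972 mmol/kg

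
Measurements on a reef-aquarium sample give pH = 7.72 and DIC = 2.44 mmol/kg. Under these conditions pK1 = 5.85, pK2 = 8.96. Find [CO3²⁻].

α₂ = 1 / (1 + [H⁺]/K2 + [H⁺]²/(K1K2)) = 1 / (1 + 10^+1.24 + 10^-0.63)
   = 1 / (1 + 17.378 + 0.23442) = 1/18.612 = 0.05373
[CO3²⁻] = α₂ × DIC = 0.05373 × 2.44 = 0.131 mmol/kg

[CO3²⁻] = 0.131 mmol/kg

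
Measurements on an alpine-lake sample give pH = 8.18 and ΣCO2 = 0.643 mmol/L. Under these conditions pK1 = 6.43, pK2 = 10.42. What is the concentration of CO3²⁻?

[CO3²⁻] = 3.61 μmol/L

α₂ = 1 / (1 + [H⁺]/K2 + [H⁺]²/(K1K2)) = 1 / (1 + 10^+2.24 + 10^+0.49)
   = 1 / (1 + 173.78 + 3.0903) = 1/177.87 = 0.005622
[CO3²⁻] = α₂ × DIC = 0.005622 × 0.643 = 0.00361 mmol/L = 3.61 μmol/L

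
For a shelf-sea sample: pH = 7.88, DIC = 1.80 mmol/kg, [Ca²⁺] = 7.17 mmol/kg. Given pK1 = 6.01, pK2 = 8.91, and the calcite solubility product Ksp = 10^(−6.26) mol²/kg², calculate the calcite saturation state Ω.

α₂ = 1 / (1 + [H⁺]/K2 + [H⁺]²/(K1K2)) = 1 / (1 + 10^+1.03 + 10^-0.84)
   = 1 / (1 + 10.715 + 0.14454) = 1/11.860 = 0.08432
[CO3²⁻] = α₂ × DIC = 0.08432 × 1.80 = 0.1518 mmol/kg
Ksp = 10^(−6.26) = 5.495×10^-7
Ω = [Ca²⁺][CO3²⁻]/Ksp = (7.17×10^-3)(1.518×10^-4) / 5.495×10^-7 = 1.98

Ω = 1.98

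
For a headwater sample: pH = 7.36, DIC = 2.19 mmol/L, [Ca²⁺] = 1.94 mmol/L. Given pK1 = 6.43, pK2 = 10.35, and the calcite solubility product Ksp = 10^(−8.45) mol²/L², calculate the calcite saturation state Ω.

Ω = 1.10

α₂ = 1 / (1 + [H⁺]/K2 + [H⁺]²/(K1K2)) = 1 / (1 + 10^+2.99 + 10^+2.06)
   = 1 / (1 + 977.24 + 114.82) = 1/1093.1 = 0.0009149
[CO3²⁻] = α₂ × DIC = 0.0009149 × 2.19 = 0.002004 mmol/L = 2.004 μmol/L
Ksp = 10^(−8.45) = 3.548×10^-9
Ω = [Ca²⁺][CO3²⁻]/Ksp = (1.94×10^-3)(2.004×10^-6) / 3.548×10^-9 = 1.10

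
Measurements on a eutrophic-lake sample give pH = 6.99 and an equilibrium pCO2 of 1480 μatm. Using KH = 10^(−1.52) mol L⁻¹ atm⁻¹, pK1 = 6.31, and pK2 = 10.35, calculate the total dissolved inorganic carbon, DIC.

DIC = 0.259 mmol/L

[CO2*] = KH · pCO2 = 10^(−1.52) × 1480×10^-6 = 4.470×10^-5 mol/L
α₀ = 1/(1 + K1/[H⁺] + K1K2/[H⁺]²) = 1/(1 + 10^+0.68 + 10^-2.68) = 0.1728
DIC = [CO2*]/α₀ = 4.470×10^-5 / 0.1728 = 0.259 mmol/L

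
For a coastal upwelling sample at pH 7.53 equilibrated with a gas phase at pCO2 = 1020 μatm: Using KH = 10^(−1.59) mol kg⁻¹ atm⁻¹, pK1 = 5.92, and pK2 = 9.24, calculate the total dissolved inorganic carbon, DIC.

[CO2*] = KH · pCO2 = 10^(−1.59) × 1020×10^-6 = 2.622×10^-5 mol/kg
α₀ = 1/(1 + K1/[H⁺] + K1K2/[H⁺]²) = 1/(1 + 10^+1.61 + 10^-0.10) = 0.02351
DIC = [CO2*]/α₀ = 2.622×10^-5 / 0.02351 = 1.12 mmol/kg

DIC = 1.12 mmol/kg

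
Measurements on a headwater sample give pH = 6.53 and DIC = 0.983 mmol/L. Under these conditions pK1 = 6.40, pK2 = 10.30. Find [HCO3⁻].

[HCO3⁻] = 0.564 mmol/L

α₁ = 1 / (1 + [H⁺]/K1 + K2/[H⁺]) = 1 / (1 + 10^-0.13 + 10^-3.77)
   = 1 / (1 + 0.74131 + 0.00016982) = 1/1.7415 = 0.5742
[HCO3⁻] = α₁ × DIC = 0.5742 × 0.983 = 0.564 mmol/L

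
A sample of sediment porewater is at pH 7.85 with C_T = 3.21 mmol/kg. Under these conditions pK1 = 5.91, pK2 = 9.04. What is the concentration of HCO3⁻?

α₁ = 1 / (1 + [H⁺]/K1 + K2/[H⁺]) = 1 / (1 + 10^-1.94 + 10^-1.19)
   = 1 / (1 + 0.011482 + 0.064565) = 1/1.0760 = 0.9293
[HCO3⁻] = α₁ × DIC = 0.9293 × 3.21 = 2.98 mmol/kg

[HCO3⁻] = 2.98 mmol/kg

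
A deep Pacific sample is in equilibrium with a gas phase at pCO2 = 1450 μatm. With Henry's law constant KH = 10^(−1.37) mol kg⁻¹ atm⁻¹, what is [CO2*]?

[CO2*] = 61.9 μmol/kg

KH = 10^(−1.37) = 4.266×10^-2 mol kg⁻¹ atm⁻¹
[CO2*] = KH · pCO2 = 4.266×10^-2 × 1450×10^-6 atm = 6.19×10^-5 mol/kg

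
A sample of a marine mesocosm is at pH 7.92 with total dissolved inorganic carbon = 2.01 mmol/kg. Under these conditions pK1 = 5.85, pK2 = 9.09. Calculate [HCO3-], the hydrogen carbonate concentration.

α₁ = 1 / (1 + [H⁺]/K1 + K2/[H⁺]) = 1 / (1 + 10^-2.07 + 10^-1.17)
   = 1 / (1 + 0.0085114 + 0.067608) = 1/1.0761 = 0.9293
[HCO3⁻] = α₁ × DIC = 0.9293 × 2.01 = 1.87 mmol/kg

[HCO3⁻] = 1.87 mmol/kg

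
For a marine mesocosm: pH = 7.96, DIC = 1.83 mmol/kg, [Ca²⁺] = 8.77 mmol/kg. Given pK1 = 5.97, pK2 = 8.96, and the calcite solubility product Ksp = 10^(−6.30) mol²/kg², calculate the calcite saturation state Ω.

Ω = 2.88

α₂ = 1 / (1 + [H⁺]/K2 + [H⁺]²/(K1K2)) = 1 / (1 + 10^+1.00 + 10^-0.99)
   = 1 / (1 + 10.000 + 0.10233) = 1/11.102 = 0.09007
[CO3²⁻] = α₂ × DIC = 0.09007 × 1.83 = 0.1648 mmol/kg
Ksp = 10^(−6.30) = 5.012×10^-7
Ω = [Ca²⁺][CO3²⁻]/Ksp = (8.77×10^-3)(1.648×10^-4) / 5.012×10^-7 = 2.88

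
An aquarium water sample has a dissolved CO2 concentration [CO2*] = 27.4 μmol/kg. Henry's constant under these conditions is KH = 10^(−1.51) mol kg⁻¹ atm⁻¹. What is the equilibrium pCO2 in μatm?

pCO2 = 887 μatm

KH = 10^(−1.51) = 3.090×10^-2 mol kg⁻¹ atm⁻¹
pCO2 = [CO2*]/KH = 27.4×10^-6 / 3.090×10^-2 = 8.87×10^-4 atm = 887 μatm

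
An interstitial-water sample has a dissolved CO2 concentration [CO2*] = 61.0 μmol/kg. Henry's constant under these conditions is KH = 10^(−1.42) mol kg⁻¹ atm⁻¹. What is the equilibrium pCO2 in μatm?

pCO2 = 1600 μatm

KH = 10^(−1.42) = 3.802×10^-2 mol kg⁻¹ atm⁻¹
pCO2 = [CO2*]/KH = 61.0×10^-6 / 3.802×10^-2 = 1.60×10^-3 atm = 1600 μatm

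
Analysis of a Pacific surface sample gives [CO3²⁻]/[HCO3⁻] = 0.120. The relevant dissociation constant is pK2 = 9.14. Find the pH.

pH = 8.22

From K2 = [H⁺][CO3²⁻]/[HCO3⁻]:  pH = pK2 + log₁₀([CO3²⁻]/[HCO3⁻])
log₁₀(0.120) = -0.921
pH = 9.14 + (-0.921) = 8.22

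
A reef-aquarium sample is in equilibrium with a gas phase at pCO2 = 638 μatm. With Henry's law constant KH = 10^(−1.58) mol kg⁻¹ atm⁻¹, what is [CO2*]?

KH = 10^(−1.58) = 2.630×10^-2 mol kg⁻¹ atm⁻¹
[CO2*] = KH · pCO2 = 2.630×10^-2 × 638×10^-6 atm = 1.68×10^-5 mol/kg

[CO2*] = 16.8 μmol/kg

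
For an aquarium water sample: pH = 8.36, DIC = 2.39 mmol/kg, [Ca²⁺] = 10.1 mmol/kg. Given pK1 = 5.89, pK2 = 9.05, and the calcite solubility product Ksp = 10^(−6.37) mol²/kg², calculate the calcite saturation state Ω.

α₂ = 1 / (1 + [H⁺]/K2 + [H⁺]²/(K1K2)) = 1 / (1 + 10^+0.69 + 10^-1.78)
   = 1 / (1 + 4.8978 + 0.016596) = 1/5.9144 = 0.1691
[CO3²⁻] = α₂ × DIC = 0.1691 × 2.39 = 0.4041 mmol/kg
Ksp = 10^(−6.37) = 4.266×10^-7
Ω = [Ca²⁺][CO3²⁻]/Ksp = (10.1×10^-3)(4.041×10^-4) / 4.266×10^-7 = 9.57

Ω = 9.57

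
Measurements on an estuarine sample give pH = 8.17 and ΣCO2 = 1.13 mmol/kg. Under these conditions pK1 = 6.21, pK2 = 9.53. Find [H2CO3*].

[CO2*] = 11.7 μmol/kg

α₀ = 1 / (1 + K1/[H⁺] + K1K2/[H⁺]²) = 1 / (1 + 10^+1.96 + 10^+0.60)
   = 1 / (1 + 91.201 + 3.9811) = 1/96.182 = 0.01040
[CO2*] = α₀ × DIC = 0.01040 × 1.13 = 0.0117 mmol/kg = 11.7 μmol/kg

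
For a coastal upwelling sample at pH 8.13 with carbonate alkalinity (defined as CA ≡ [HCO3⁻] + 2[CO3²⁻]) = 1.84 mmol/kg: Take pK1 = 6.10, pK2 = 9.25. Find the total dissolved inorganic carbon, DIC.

CA = [HCO3⁻] + 2[CO3²⁻] = (α₁ + 2α₂)·DIC
At pH 8.13: [H⁺]/K1 = 10^-2.03 = 0.0093325, K2/[H⁺] = 10^-1.12 = 0.075858
α₁ = 1/(1 + 0.0093325 + 0.075858) = 1/1.0852 = 0.9215; α₂ = α₁·K2/[H⁺] = 0.06990
α₁ + 2α₂ = 1.0613
DIC = CA / (α₁ + 2α₂) = 1.84 / 1.0613 = 1.73 mmol/kg

DIC = 1.73 mmol/kg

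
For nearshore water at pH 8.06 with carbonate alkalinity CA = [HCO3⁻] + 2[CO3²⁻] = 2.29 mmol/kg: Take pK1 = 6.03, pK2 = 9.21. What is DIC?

DIC = 2.17 mmol/kg

CA = [HCO3⁻] + 2[CO3²⁻] = (α₁ + 2α₂)·DIC
At pH 8.06: [H⁺]/K1 = 10^-2.03 = 0.0093325, K2/[H⁺] = 10^-1.15 = 0.070795
α₁ = 1/(1 + 0.0093325 + 0.070795) = 1/1.0801 = 0.9258; α₂ = α₁·K2/[H⁺] = 0.06554
α₁ + 2α₂ = 1.0569
DIC = CA / (α₁ + 2α₂) = 2.29 / 1.0569 = 2.17 mmol/kg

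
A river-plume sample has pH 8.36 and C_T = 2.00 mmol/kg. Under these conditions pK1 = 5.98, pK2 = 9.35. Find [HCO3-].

α₁ = 1 / (1 + [H⁺]/K1 + K2/[H⁺]) = 1 / (1 + 10^-2.38 + 10^-0.99)
   = 1 / (1 + 0.0041687 + 0.10233) = 1/1.1065 = 0.9038
[HCO3⁻] = α₁ × DIC = 0.9038 × 2.00 = 1.81 mmol/kg

[HCO3⁻] = 1.81 mmol/kg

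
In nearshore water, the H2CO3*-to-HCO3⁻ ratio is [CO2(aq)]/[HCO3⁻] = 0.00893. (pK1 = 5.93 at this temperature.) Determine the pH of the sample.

pH = 7.98

From K1 = [H⁺][HCO3⁻]/[CO2(aq)]:  pH = pK1 − log₁₀([CO2(aq)]/[HCO3⁻])
log₁₀(0.00893) = -2.049
pH = 5.93 − (-2.049) = 7.98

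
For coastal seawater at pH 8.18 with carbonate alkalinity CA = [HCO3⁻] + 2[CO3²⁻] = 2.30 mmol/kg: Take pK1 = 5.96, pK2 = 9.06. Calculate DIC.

CA = [HCO3⁻] + 2[CO3²⁻] = (α₁ + 2α₂)·DIC
At pH 8.18: [H⁺]/K1 = 10^-2.22 = 0.0060256, K2/[H⁺] = 10^-0.88 = 0.13183
α₁ = 1/(1 + 0.0060256 + 0.13183) = 1/1.1379 = 0.8788; α₂ = α₁·K2/[H⁺] = 0.1159
α₁ + 2α₂ = 1.1106
DIC = CA / (α₁ + 2α₂) = 2.30 / 1.1106 = 2.07 mmol/kg

DIC = 2.07 mmol/kg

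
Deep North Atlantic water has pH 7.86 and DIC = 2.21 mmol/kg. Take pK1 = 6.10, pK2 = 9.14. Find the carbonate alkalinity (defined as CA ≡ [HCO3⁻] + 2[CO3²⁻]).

CA = 2.28 mmol/kg

CA = [HCO3⁻] + 2[CO3²⁻] = (α₁ + 2α₂)·DIC
At pH 7.86: [H⁺]/K1 = 10^-1.76 = 0.017378, K2/[H⁺] = 10^-1.28 = 0.052481
α₁ = 1/(1 + 0.017378 + 0.052481) = 1/1.0699 = 0.9347; α₂ = α₁·K2/[H⁺] = 0.04905
α₁ + 2α₂ = 1.0328
CA = 1.0328 × 2.21 = 2.28 mmol/kg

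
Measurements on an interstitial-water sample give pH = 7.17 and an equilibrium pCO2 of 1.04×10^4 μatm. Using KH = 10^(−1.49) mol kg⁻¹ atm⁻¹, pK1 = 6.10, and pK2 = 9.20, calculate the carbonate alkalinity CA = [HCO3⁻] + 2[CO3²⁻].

CA = 4.03 mmol/kg

[CO2*] = KH · pCO2 = 10^(−1.49) × 1.04×10^4×10^-6 = 3.365×10^-4 mol/kg
α₀ = 1/(1 + K1/[H⁺] + K1K2/[H⁺]²) = 1/(1 + 10^+1.07 + 10^-0.96) = 0.07777
DIC = [CO2*]/α₀ = 3.365×10^-4 / 0.07777 = 4.327 mmol/kg
CA = (α₁ + 2α₂)·DIC = (0.9137 + 2×0.008527) × 4.327 = 4.03 mmol/kg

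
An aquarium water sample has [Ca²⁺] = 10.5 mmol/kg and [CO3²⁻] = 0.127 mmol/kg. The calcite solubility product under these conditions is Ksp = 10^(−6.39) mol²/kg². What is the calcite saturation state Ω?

Ω = 3.27

Ksp = 10^(−6.39) = 4.074×10^-7
Ω = [Ca²⁺][CO3²⁻]/Ksp = (10.5×10^-3)(0.127×10^-3) / 4.074×10^-7 = 3.27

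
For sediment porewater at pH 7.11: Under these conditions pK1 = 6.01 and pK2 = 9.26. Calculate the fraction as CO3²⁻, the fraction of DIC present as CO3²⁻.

α₂ = 0.00652

α₂ = 1 / (1 + [H⁺]/K2 + [H⁺]²/(K1K2)) = 1 / (1 + 10^+2.15 + 10^+1.05)
   = 1 / (1 + 141.25 + 11.220) = 1/153.47 = 0.006516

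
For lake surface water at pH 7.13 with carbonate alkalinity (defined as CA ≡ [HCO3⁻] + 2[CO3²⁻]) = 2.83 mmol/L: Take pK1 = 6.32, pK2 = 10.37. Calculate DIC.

CA = [HCO3⁻] + 2[CO3²⁻] = (α₁ + 2α₂)·DIC
At pH 7.13: [H⁺]/K1 = 10^-0.81 = 0.15488, K2/[H⁺] = 10^-3.24 = 0.00057544
α₁ = 1/(1 + 0.15488 + 0.00057544) = 1/1.1555 = 0.8655; α₂ = α₁·K2/[H⁺] = 0.0004980
α₁ + 2α₂ = 0.8665
DIC = CA / (α₁ + 2α₂) = 2.83 / 0.8665 = 3.27 mmol/L

DIC = 3.27 mmol/L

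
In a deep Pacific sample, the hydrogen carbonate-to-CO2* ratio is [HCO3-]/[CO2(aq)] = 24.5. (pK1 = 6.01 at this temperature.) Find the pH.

pH = 7.40

From K1 = [H⁺][HCO3-]/[CO2(aq)]:  pH = pK1 + log₁₀([HCO3-]/[CO2(aq)])
log₁₀(24.5) = +1.389
pH = 6.01 + (+1.389) = 7.40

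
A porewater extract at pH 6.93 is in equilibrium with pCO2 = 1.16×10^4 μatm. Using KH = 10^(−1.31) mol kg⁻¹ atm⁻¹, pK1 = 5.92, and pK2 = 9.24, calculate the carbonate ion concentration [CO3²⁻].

[CO3²⁻] = 0.0285 mmol/kg

[CO2*] = KH · pCO2 = 10^(−1.31) × 1.16×10^4×10^-6 = 5.681×10^-4 mol/kg
α₀ = 1/(1 + K1/[H⁺] + K1K2/[H⁺]²) = 1/(1 + 10^+1.01 + 10^-1.30) = 0.08863
DIC = [CO2*]/α₀ = 5.681×10^-4 / 0.08863 = 6.410 mmol/kg
[CO3²⁻] = α₂·DIC; α₂ = 0.004442, so [CO3²⁻] = 0.004442 × 6.410 = 0.0285 mmol/kg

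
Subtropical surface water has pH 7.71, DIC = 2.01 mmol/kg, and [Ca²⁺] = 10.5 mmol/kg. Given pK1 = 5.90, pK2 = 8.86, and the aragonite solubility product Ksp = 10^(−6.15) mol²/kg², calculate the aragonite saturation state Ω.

Ω = 1.94

α₂ = 1 / (1 + [H⁺]/K2 + [H⁺]²/(K1K2)) = 1 / (1 + 10^+1.15 + 10^-0.66)
   = 1 / (1 + 14.125 + 0.21878) = 1/15.344 = 0.06517
[CO3²⁻] = α₂ × DIC = 0.06517 × 2.01 = 0.1310 mmol/kg
Ksp = 10^(−6.15) = 7.079×10^-7
Ω = [Ca²⁺][CO3²⁻]/Ksp = (10.5×10^-3)(1.310×10^-4) / 7.079×10^-7 = 1.94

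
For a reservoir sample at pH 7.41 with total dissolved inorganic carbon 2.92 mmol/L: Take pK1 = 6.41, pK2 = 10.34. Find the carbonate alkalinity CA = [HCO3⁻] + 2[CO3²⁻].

CA = [HCO3⁻] + 2[CO3²⁻] = (α₁ + 2α₂)·DIC
At pH 7.41: [H⁺]/K1 = 10^-1.00 = 0.10000, K2/[H⁺] = 10^-2.93 = 0.0011749
α₁ = 1/(1 + 0.10000 + 0.0011749) = 1/1.1012 = 0.9081; α₂ = α₁·K2/[H⁺] = 0.001067
α₁ + 2α₂ = 0.9103
CA = 0.9103 × 2.92 = 2.66 mmol/L

CA = 2.66 mmol/L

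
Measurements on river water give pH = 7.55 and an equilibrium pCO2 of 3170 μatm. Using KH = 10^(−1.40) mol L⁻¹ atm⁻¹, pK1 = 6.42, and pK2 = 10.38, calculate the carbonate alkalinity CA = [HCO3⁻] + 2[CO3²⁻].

[CO2*] = KH · pCO2 = 10^(−1.40) × 3170×10^-6 = 1.262×10^-4 mol/L
α₀ = 1/(1 + K1/[H⁺] + K1K2/[H⁺]²) = 1/(1 + 10^+1.13 + 10^-1.70) = 0.06892
DIC = [CO2*]/α₀ = 1.262×10^-4 / 0.06892 = 1.831 mmol/L
CA = (α₁ + 2α₂)·DIC = (0.9297 + 2×0.001375) × 1.831 = 1.71 mmol/L

CA = 1.71 mmol/L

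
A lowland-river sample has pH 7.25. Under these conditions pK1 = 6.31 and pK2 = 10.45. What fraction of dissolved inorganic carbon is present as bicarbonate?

α₁ = 1 / (1 + [H⁺]/K1 + K2/[H⁺]) = 1 / (1 + 10^-0.94 + 10^-3.20)
   = 1 / (1 + 0.11482 + 0.00063096) = 1/1.1154 = 0.8965

α₁ = 0.897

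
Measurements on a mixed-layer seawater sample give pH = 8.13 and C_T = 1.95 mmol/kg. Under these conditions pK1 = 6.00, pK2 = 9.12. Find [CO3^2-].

α₂ = 1 / (1 + [H⁺]/K2 + [H⁺]²/(K1K2)) = 1 / (1 + 10^+0.99 + 10^-1.14)
   = 1 / (1 + 9.7724 + 0.072444) = 1/10.845 = 0.09221
[CO3²⁻] = α₂ × DIC = 0.09221 × 1.95 = 0.180 mmol/kg

[CO3²⁻] = 0.180 mmol/kg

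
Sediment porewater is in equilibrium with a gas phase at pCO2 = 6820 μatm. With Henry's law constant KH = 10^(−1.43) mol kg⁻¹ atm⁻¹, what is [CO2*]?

KH = 10^(−1.43) = 3.715×10^-2 mol kg⁻¹ atm⁻¹
[CO2*] = KH · pCO2 = 3.715×10^-2 × 6820×10^-6 atm = 2.53×10^-4 mol/kg

[CO2*] = 253 μmol/kg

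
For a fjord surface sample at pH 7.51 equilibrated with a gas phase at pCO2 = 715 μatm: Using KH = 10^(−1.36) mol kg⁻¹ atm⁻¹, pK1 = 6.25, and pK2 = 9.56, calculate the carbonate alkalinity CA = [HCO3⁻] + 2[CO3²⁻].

CA = 0.578 mmol/kg

[CO2*] = KH · pCO2 = 10^(−1.36) × 715×10^-6 = 3.121×10^-5 mol/kg
α₀ = 1/(1 + K1/[H⁺] + K1K2/[H⁺]²) = 1/(1 + 10^+1.26 + 10^-0.79) = 0.05166
DIC = [CO2*]/α₀ = 3.121×10^-5 / 0.05166 = 0.6042 mmol/kg
CA = (α₁ + 2α₂)·DIC = (0.9400 + 2×0.008377) × 0.6042 = 0.578 mmol/kg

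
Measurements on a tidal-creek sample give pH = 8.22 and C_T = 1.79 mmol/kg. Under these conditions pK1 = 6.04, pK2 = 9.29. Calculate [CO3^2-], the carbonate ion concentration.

α₂ = 1 / (1 + [H⁺]/K2 + [H⁺]²/(K1K2)) = 1 / (1 + 10^+1.07 + 10^-1.11)
   = 1 / (1 + 11.749 + 0.077625) = 1/12.827 = 0.07796
[CO3²⁻] = α₂ × DIC = 0.07796 × 1.79 = 0.140 mmol/kg

[CO3²⁻] = 0.140 mmol/kg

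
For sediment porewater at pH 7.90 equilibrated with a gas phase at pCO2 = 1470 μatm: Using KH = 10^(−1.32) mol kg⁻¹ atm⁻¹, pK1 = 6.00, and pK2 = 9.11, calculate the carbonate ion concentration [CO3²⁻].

[CO3²⁻] = 0.345 mmol/kg

[CO2*] = KH · pCO2 = 10^(−1.32) × 1470×10^-6 = 7.036×10^-5 mol/kg
α₀ = 1/(1 + K1/[H⁺] + K1K2/[H⁺]²) = 1/(1 + 10^+1.90 + 10^+0.69) = 0.01172
DIC = [CO2*]/α₀ = 7.036×10^-5 / 0.01172 = 6.004 mmol/kg
[CO3²⁻] = α₂·DIC; α₂ = 0.05740, so [CO3²⁻] = 0.05740 × 6.004 = 0.345 mmol/kg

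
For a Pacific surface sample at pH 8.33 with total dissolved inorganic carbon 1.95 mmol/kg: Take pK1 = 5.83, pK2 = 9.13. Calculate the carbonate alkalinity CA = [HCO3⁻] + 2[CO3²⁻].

CA = 2.21 mmol/kg

CA = [HCO3⁻] + 2[CO3²⁻] = (α₁ + 2α₂)·DIC
At pH 8.33: [H⁺]/K1 = 10^-2.50 = 0.0031623, K2/[H⁺] = 10^-0.80 = 0.15849
α₁ = 1/(1 + 0.0031623 + 0.15849) = 1/1.1617 = 0.8608; α₂ = α₁·K2/[H⁺] = 0.1364
α₁ + 2α₂ = 1.1337
CA = 1.1337 × 1.95 = 2.21 mmol/kg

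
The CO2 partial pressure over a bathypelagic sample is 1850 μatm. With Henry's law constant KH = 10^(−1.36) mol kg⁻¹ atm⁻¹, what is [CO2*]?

[CO2*] = 80.8 μmol/kg

KH = 10^(−1.36) = 4.365×10^-2 mol kg⁻¹ atm⁻¹
[CO2*] = KH · pCO2 = 4.365×10^-2 × 1850×10^-6 atm = 8.08×10^-5 mol/kg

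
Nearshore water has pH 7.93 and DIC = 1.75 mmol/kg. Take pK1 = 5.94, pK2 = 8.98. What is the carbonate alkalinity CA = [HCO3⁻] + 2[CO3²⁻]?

CA = 1.88 mmol/kg

CA = [HCO3⁻] + 2[CO3²⁻] = (α₁ + 2α₂)·DIC
At pH 7.93: [H⁺]/K1 = 10^-1.99 = 0.010233, K2/[H⁺] = 10^-1.05 = 0.089125
α₁ = 1/(1 + 0.010233 + 0.089125) = 1/1.0994 = 0.9096; α₂ = α₁·K2/[H⁺] = 0.08107
α₁ + 2α₂ = 1.0718
CA = 1.0718 × 1.75 = 1.88 mmol/kg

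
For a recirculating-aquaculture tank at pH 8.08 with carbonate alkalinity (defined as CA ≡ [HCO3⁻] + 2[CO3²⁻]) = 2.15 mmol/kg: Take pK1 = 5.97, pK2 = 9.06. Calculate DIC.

CA = [HCO3⁻] + 2[CO3²⁻] = (α₁ + 2α₂)·DIC
At pH 8.08: [H⁺]/K1 = 10^-2.11 = 0.0077625, K2/[H⁺] = 10^-0.98 = 0.10471
α₁ = 1/(1 + 0.0077625 + 0.10471) = 1/1.1125 = 0.8989; α₂ = α₁·K2/[H⁺] = 0.09413
α₁ + 2α₂ = 1.0871
DIC = CA / (α₁ + 2α₂) = 2.15 / 1.0871 = 1.98 mmol/kg

DIC = 1.98 mmol/kg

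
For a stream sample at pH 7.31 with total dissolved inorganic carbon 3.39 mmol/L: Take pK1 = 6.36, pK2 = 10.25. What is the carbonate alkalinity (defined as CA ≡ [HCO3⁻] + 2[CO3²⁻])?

CA = 3.05 mmol/L

CA = [HCO3⁻] + 2[CO3²⁻] = (α₁ + 2α₂)·DIC
At pH 7.31: [H⁺]/K1 = 10^-0.95 = 0.11220, K2/[H⁺] = 10^-2.94 = 0.0011482
α₁ = 1/(1 + 0.11220 + 0.0011482) = 1/1.1133 = 0.8982; α₂ = α₁·K2/[H⁺] = 0.001031
α₁ + 2α₂ = 0.9003
CA = 0.9003 × 3.39 = 3.05 mmol/L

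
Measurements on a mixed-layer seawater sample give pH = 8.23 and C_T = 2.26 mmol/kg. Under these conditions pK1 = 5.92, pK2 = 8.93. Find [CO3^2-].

α₂ = 1 / (1 + [H⁺]/K2 + [H⁺]²/(K1K2)) = 1 / (1 + 10^+0.70 + 10^-1.61)
   = 1 / (1 + 5.0119 + 0.024547) = 1/6.0364 = 0.1657
[CO3²⁻] = α₂ × DIC = 0.1657 × 2.26 = 0.374 mmol/kg

[CO3²⁻] = 0.374 mmol/kg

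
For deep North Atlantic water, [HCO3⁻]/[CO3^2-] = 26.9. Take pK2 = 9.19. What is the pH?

From K2 = [H⁺][CO3^2-]/[HCO3⁻]:  pH = pK2 − log₁₀([HCO3⁻]/[CO3^2-])
log₁₀(26.9) = +1.430
pH = 9.19 − (+1.430) = 7.76

pH = 7.76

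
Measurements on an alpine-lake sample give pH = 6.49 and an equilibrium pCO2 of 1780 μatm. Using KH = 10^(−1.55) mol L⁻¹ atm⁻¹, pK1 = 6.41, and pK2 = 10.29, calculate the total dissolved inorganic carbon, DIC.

[CO2*] = KH · pCO2 = 10^(−1.55) × 1780×10^-6 = 5.017×10^-5 mol/L
α₀ = 1/(1 + K1/[H⁺] + K1K2/[H⁺]²) = 1/(1 + 10^+0.08 + 10^-3.72) = 0.4540
DIC = [CO2*]/α₀ = 5.017×10^-5 / 0.4540 = 0.110 mmol/L

DIC = 0.110 mmol/L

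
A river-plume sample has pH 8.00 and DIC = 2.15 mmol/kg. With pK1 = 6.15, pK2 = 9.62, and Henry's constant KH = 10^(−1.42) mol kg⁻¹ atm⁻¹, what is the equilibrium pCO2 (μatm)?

pCO2 = 769 μatm

α₀ = 1 / (1 + K1/[H⁺] + K1K2/[H⁺]²) = 1 / (1 + 10^+1.85 + 10^+0.23)
   = 1 / (1 + 70.795 + 1.6982) = 1/73.493 = 0.01361
[CO2*] = α₀ × DIC = 0.01361 × 2.15 = 0.02925 mmol/kg
pCO2 = [CO2*]/KH = 2.925×10^-5 / 3.802×10^-2 = 769 μatm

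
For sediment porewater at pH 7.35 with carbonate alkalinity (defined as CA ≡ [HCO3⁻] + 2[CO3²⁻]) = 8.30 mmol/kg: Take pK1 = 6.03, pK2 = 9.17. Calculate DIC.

CA = [HCO3⁻] + 2[CO3²⁻] = (α₁ + 2α₂)·DIC
At pH 7.35: [H⁺]/K1 = 10^-1.32 = 0.047863, K2/[H⁺] = 10^-1.82 = 0.015136
α₁ = 1/(1 + 0.047863 + 0.015136) = 1/1.0630 = 0.9407; α₂ = α₁·K2/[H⁺] = 0.01424
α₁ + 2α₂ = 0.9692
DIC = CA / (α₁ + 2α₂) = 8.30 / 0.9692 = 8.56 mmol/kg

DIC = 8.56 mmol/kg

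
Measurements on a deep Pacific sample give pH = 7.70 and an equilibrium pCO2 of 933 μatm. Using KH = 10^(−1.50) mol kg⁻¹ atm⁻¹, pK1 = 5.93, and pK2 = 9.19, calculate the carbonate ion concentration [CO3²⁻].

[CO2*] = KH · pCO2 = 10^(−1.50) × 933×10^-6 = 2.950×10^-5 mol/kg
α₀ = 1/(1 + K1/[H⁺] + K1K2/[H⁺]²) = 1/(1 + 10^+1.77 + 10^+0.28) = 0.01618
DIC = [CO2*]/α₀ = 2.950×10^-5 / 0.01618 = 1.823 mmol/kg
[CO3²⁻] = α₂·DIC; α₂ = 0.03084, so [CO3²⁻] = 0.03084 × 1.823 = 0.0562 mmol/kg

[CO3²⁻] = 0.0562 mmol/kg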